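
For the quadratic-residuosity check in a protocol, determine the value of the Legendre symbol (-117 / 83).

1

(-117 / 83)
  = (49 / 83)    [-117 ≡ 49 mod 83]
  = (83 / 49)    [QR: 49 ≡ 1 mod 4, sign kept]
  = (34 / 49)    [83 ≡ 34 mod 49]
  = (17 / 49)    [49 ≡ 1 mod 8 ⇒ (2 / 49) = +1]
  = (49 / 17)    [QR: 17 ≡ 1 mod 4, sign kept]
  = (15 / 17)    [49 ≡ 15 mod 17]
  = (17 / 15)    [QR: 17 ≡ 1 mod 4, sign kept]
  = (2 / 15)    [17 ≡ 2 mod 15]
  = (1 / 15)    [15 ≡ 7 mod 8 ⇒ (2 / 15) = +1]
  = 1    [(1 / 15) = 1]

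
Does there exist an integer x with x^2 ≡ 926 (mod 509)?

yes

(926/509)
  = (417/509)    [926 ≡ 417 mod 509]
  = (509/417)    [QR: 417 ≡ 1 mod 4, sign kept]
  = (92/417)    [509 ≡ 92 mod 417]
  = (23/417)    [417 ≡ 1 mod 8 ⇒ (2/417)^2 = +1]
  = (417/23)    [QR: 417 ≡ 1 mod 4, sign kept]
  = (3/23)    [417 ≡ 3 mod 23]
  = -(23/3)    [QR: both ≡ 3 mod 4, sign flips]
  = -(2/3)    [23 ≡ 2 mod 3]
  = (1/3)    [3 ≡ 3 mod 8 ⇒ (2/3) = -1]
  = 1    [(1/3) = 1]
(926/509) = 1, and 509 is prime, so 926 is a quadratic residue mod 509.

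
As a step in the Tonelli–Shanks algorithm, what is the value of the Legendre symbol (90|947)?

(90|947)
  = -(45|947)    [947 ≡ 3 mod 8 ⇒ (2|947) = -1]
  = -(947|45)    [QR: 45 ≡ 1 mod 4, sign kept]
  = -(2|45)    [947 ≡ 2 mod 45]
  = (1|45)    [45 ≡ 5 mod 8 ⇒ (2|45) = -1]
  = 1    [(1|45) = 1]

1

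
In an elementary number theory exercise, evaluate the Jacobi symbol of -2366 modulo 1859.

0

Pull out -1: (-2366 / 1859) = (-1 / 1859)·(2366 / 1859). Since 1859 ≡ 3 (mod 4), (-1 / 1859) = -1. Now have -(2366 / 1859).
Reduce the numerator: 2366 ≡ 507 (mod 1859), so (2366 / 1859) = (507 / 1859).
Both 507 ≡ 3 and 1859 ≡ 3 (mod 4), so reciprocity gives (507 / 1859) = -(1859 / 507). Reduce: 1859 ≡ 338 (mod 507). Now have (338 / 507).
Factor out 2: 338 = 2·169. Since 507 ≡ 3 (mod 8), (2 / 507) = -1. Now have -(169 / 507).
169 ≡ 1 (mod 4), so quadratic reciprocity gives (169 / 507) = (507 / 169). Reduce: 507 ≡ 0 (mod 169). Now have -(0 / 169).
The numerator is now 0 with denominator 169 > 1: the symbol is 0.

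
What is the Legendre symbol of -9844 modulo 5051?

Reduce the numerator: -9844 ≡ 258 (mod 5051), so (-9844 / 5051) = (258 / 5051).
Factor out 2: 258 = 2·129. Since 5051 ≡ 3 (mod 8), (2 / 5051) = -1. Now have -(129 / 5051).
129 ≡ 1 (mod 4), so quadratic reciprocity gives (129 / 5051) = (5051 / 129). Reduce: 5051 ≡ 20 (mod 129). Now have -(20 / 129).
Factor out 2: 20 = 2^2·5. Since 129 ≡ 1 (mod 8), (2 / 129) = +1, and (2 / 129)^2 = +1. Now have -(5 / 129).
5 ≡ 1 (mod 4), so quadratic reciprocity gives (5 / 129) = (129 / 5). Reduce: 129 ≡ 4 (mod 5). Now have -(4 / 5).
Factor out 2: 4 = 2^2. Since 5 ≡ 5 (mod 8), (2 / 5) = -1, and (2 / 5)^2 = +1. Now have -(1 / 5).
(1 / 5) = 1. Collecting the sign factors: -1.

-1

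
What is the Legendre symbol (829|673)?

1

(829|673)
  = (156|673)    [829 ≡ 156 mod 673]
  = (39|673)    [673 ≡ 1 mod 8 ⇒ (2|673)^2 = +1]
  = (673|39)    [QR: 673 ≡ 1 mod 4, sign kept]
  = (10|39)    [673 ≡ 10 mod 39]
  = (5|39)    [39 ≡ 7 mod 8 ⇒ (2|39) = +1]
  = (39|5)    [QR: 5 ≡ 1 mod 4, sign kept]
  = (4|5)    [39 ≡ 4 mod 5]
  = (1|5)    [5 ≡ 5 mod 8 ⇒ (2|5)^2 = +1]
  = 1    [(1|5) = 1]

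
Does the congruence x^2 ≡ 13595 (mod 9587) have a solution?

no

(13595/9587)
  = (4008/9587)    [13595 ≡ 4008 mod 9587]
  = -(501/9587)    [9587 ≡ 3 mod 8 ⇒ (2/9587)^3 = -1]
  = -(9587/501)    [QR: 501 ≡ 1 mod 4, sign kept]
  = -(68/501)    [9587 ≡ 68 mod 501]
  = -(17/501)    [501 ≡ 5 mod 8 ⇒ (2/501)^2 = +1]
  = -(501/17)    [QR: 17 ≡ 1 mod 4, sign kept]
  = -(8/17)    [501 ≡ 8 mod 17]
  = -(1/17)    [17 ≡ 1 mod 8 ⇒ (2/17)^3 = +1]
  = -1    [(1/17) = 1]
The Legendre symbol is -1, so x^2 ≡ 13595 (mod 9587) has no solution.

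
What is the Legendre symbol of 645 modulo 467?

-1

(645/467)
  = (178/467)    [645 ≡ 178 mod 467]
  = -(89/467)    [467 ≡ 3 mod 8 ⇒ (2/467) = -1]
  = -(467/89)    [QR: 89 ≡ 1 mod 4, sign kept]
  = -(22/89)    [467 ≡ 22 mod 89]
  = -(11/89)    [89 ≡ 1 mod 8 ⇒ (2/89) = +1]
  = -(89/11)    [QR: 89 ≡ 1 mod 4, sign kept]
  = -(1/11)    [89 ≡ 1 mod 11]
  = -1    [(1/11) = 1]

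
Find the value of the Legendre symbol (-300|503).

-1

(-300|503)
  = -(300|503)    [503 ≡ 3 mod 4 ⇒ (-1|503) = -1]
  = -(75|503)    [503 ≡ 7 mod 8 ⇒ (2|503)^2 = +1]
  = (503|75)    [QR: both ≡ 3 mod 4, sign flips]
  = (53|75)    [503 ≡ 53 mod 75]
  = (75|53)    [QR: 53 ≡ 1 mod 4, sign kept]
  = (22|53)    [75 ≡ 22 mod 53]
  = -(11|53)    [53 ≡ 5 mod 8 ⇒ (2|53) = -1]
  = -(53|11)    [QR: 53 ≡ 1 mod 4, sign kept]
  = -(9|11)    [53 ≡ 9 mod 11]
  = -(11|9)    [QR: 9 ≡ 1 mod 4, sign kept]
  = -(2|9)    [11 ≡ 2 mod 9]
  = -(1|9)    [9 ≡ 1 mod 8 ⇒ (2|9) = +1]
  = -1    [(1|9) = 1]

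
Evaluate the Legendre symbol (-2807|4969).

(-2807|4969)
  = (2162|4969)    [-2807 ≡ 2162 mod 4969]
  = (1081|4969)    [4969 ≡ 1 mod 8 ⇒ (2|4969) = +1]
  = (4969|1081)    [QR: 1081 ≡ 1 mod 4, sign kept]
  = (645|1081)    [4969 ≡ 645 mod 1081]
  = (1081|645)    [QR: 645 ≡ 1 mod 4, sign kept]
  = (436|645)    [1081 ≡ 436 mod 645]
  = (109|645)    [645 ≡ 5 mod 8 ⇒ (2|645)^2 = +1]
  = (645|109)    [QR: 109 ≡ 1 mod 4, sign kept]
  = (100|109)    [645 ≡ 100 mod 109]
  = (25|109)    [109 ≡ 5 mod 8 ⇒ (2|109)^2 = +1]
  = (109|25)    [QR: 25 ≡ 1 mod 4, sign kept]
  = (9|25)    [109 ≡ 9 mod 25]
  = (25|9)    [QR: 9 ≡ 1 mod 4, sign kept]
  = (7|9)    [25 ≡ 7 mod 9]
  = (9|7)    [QR: 9 ≡ 1 mod 4, sign kept]
  = (2|7)    [9 ≡ 2 mod 7]
  = (1|7)    [7 ≡ 7 mod 8 ⇒ (2|7) = +1]
  = 1    [(1|7) = 1]

1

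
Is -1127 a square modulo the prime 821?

yes

Pull out -1: (-1127|821) = (-1|821)·(1127|821). Since 821 ≡ 1 (mod 4), (-1|821) = +1. Now have (1127|821).
Reduce the numerator: 1127 ≡ 306 (mod 821), so (1127|821) = (306|821).
Factor out 2: 306 = 2·153. Since 821 ≡ 5 (mod 8), (2|821) = -1. Now have -(153|821).
153 ≡ 1 (mod 4), so quadratic reciprocity gives (153|821) = (821|153). Reduce: 821 ≡ 56 (mod 153). Now have -(56|153).
Factor out 2: 56 = 2^3·7. Since 153 ≡ 1 (mod 8), (2|153) = +1, and (2|153)^3 = +1. Now have -(7|153).
153 ≡ 1 (mod 4), so quadratic reciprocity gives (7|153) = (153|7). Reduce: 153 ≡ 6 (mod 7). Now have -(6|7).
Factor out 2: 6 = 2·3. Since 7 ≡ 7 (mod 8), (2|7) = +1. Now have -(3|7).
Both 3 ≡ 3 and 7 ≡ 3 (mod 4), so reciprocity gives (3|7) = -(7|3). Reduce: 7 ≡ 1 (mod 3). Now have (1|3).
(1|3) = 1. Collecting the sign factors: 1.
The Legendre symbol is 1, so x^2 ≡ -1127 (mod 821) has solution.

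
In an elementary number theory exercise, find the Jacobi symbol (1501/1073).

Reduce the numerator: 1501 ≡ 428 (mod 1073), so (1501/1073) = (428/1073).
Factor out 2: 428 = 2^2·107. Since 1073 ≡ 1 (mod 8), (2/1073) = +1, and (2/1073)^2 = +1. Now have (107/1073).
1073 ≡ 1 (mod 4), so quadratic reciprocity gives (107/1073) = (1073/107). Reduce: 1073 ≡ 3 (mod 107). Now have (3/107).
Both 3 ≡ 3 and 107 ≡ 3 (mod 4), so reciprocity gives (3/107) = -(107/3). Reduce: 107 ≡ 2 (mod 3). Now have -(2/3).
Factor out 2: 2 = 2. Since 3 ≡ 3 (mod 8), (2/3) = -1. Now have (1/3).
(1/3) = 1. Collecting the sign factors: 1.

1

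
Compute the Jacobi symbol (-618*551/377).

By multiplicativity, (-618·551/377) = (-618/377)·(551/377).
First factor (-618/377):
(-618/377)
  = (136/377)    [-618 ≡ 136 mod 377]
  = (17/377)    [377 ≡ 1 mod 8 ⇒ (2/377)^3 = +1]
  = (377/17)    [QR: 17 ≡ 1 mod 4, sign kept]
  = (3/17)    [377 ≡ 3 mod 17]
  = (17/3)    [QR: 17 ≡ 1 mod 4, sign kept]
  = (2/3)    [17 ≡ 2 mod 3]
  = -(1/3)    [3 ≡ 3 mod 8 ⇒ (2/3) = -1]
  = -1    [(1/3) = 1]
Second factor (551/377):
(551/377)
  = (174/377)    [551 ≡ 174 mod 377]
  = (87/377)    [377 ≡ 1 mod 8 ⇒ (2/377) = +1]
  = (377/87)    [QR: 377 ≡ 1 mod 4, sign kept]
  = (29/87)    [377 ≡ 29 mod 87]
  = (87/29)    [QR: 29 ≡ 1 mod 4, sign kept]
  = (0/29)    [87 ≡ 0 mod 29]
  = 0    [numerator 0, gcd > 1]
Product: (-1)·(0) = 0.

0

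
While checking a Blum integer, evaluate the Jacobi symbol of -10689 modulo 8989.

(-10689 / 8989)
  = (10689 / 8989)    [8989 ≡ 1 mod 4 ⇒ (-1 / 8989) = +1]
  = (1700 / 8989)    [10689 ≡ 1700 mod 8989]
  = (425 / 8989)    [8989 ≡ 5 mod 8 ⇒ (2 / 8989)^2 = +1]
  = (8989 / 425)    [QR: 425 ≡ 1 mod 4, sign kept]
  = (64 / 425)    [8989 ≡ 64 mod 425]
  = (1 / 425)    [425 ≡ 1 mod 8 ⇒ (2 / 425)^6 = +1]
  = 1    [(1 / 425) = 1]

1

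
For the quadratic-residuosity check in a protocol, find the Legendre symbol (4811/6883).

Both 4811 ≡ 3 and 6883 ≡ 3 (mod 4), so reciprocity gives (4811/6883) = -(6883/4811). Reduce: 6883 ≡ 2072 (mod 4811). Now have -(2072/4811).
Factor out 2: 2072 = 2^3·259. Since 4811 ≡ 3 (mod 8), (2/4811) = -1, and (2/4811)^3 = -1. Now have (259/4811).
Both 259 ≡ 3 and 4811 ≡ 3 (mod 4), so reciprocity gives (259/4811) = -(4811/259). Reduce: 4811 ≡ 149 (mod 259). Now have -(149/259).
149 ≡ 1 (mod 4), so quadratic reciprocity gives (149/259) = (259/149). Reduce: 259 ≡ 110 (mod 149). Now have -(110/149).
Factor out 2: 110 = 2·55. Since 149 ≡ 5 (mod 8), (2/149) = -1. Now have (55/149).
149 ≡ 1 (mod 4), so quadratic reciprocity gives (55/149) = (149/55). Reduce: 149 ≡ 39 (mod 55). Now have (39/55).
Both 39 ≡ 3 and 55 ≡ 3 (mod 4), so reciprocity gives (39/55) = -(55/39). Reduce: 55 ≡ 16 (mod 39). Now have -(16/39).
Factor out 2: 16 = 2^4. Since 39 ≡ 7 (mod 8), (2/39) = +1, and (2/39)^4 = +1. Now have -(1/39).
(1/39) = 1. Collecting the sign factors: -1.

-1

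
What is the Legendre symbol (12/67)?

Factor out 2: 12 = 2^2·3. Since 67 ≡ 3 (mod 8), (2/67) = -1, and (2/67)^2 = +1. Now have (3/67).
Both 3 ≡ 3 and 67 ≡ 3 (mod 4), so reciprocity gives (3/67) = -(67/3). Reduce: 67 ≡ 1 (mod 3). Now have -(1/3).
(1/3) = 1. Collecting the sign factors: -1.

-1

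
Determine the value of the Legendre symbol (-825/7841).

Reduce the numerator: -825 ≡ 7016 (mod 7841), so (-825/7841) = (7016/7841).
Factor out 2: 7016 = 2^3·877. Since 7841 ≡ 1 (mod 8), (2/7841) = +1, and (2/7841)^3 = +1. Now have (877/7841).
877 ≡ 1 (mod 4), so quadratic reciprocity gives (877/7841) = (7841/877). Reduce: 7841 ≡ 825 (mod 877). Now have (825/877).
825 ≡ 1 (mod 4), so quadratic reciprocity gives (825/877) = (877/825). Reduce: 877 ≡ 52 (mod 825). Now have (52/825).
Factor out 2: 52 = 2^2·13. Since 825 ≡ 1 (mod 8), (2/825) = +1, and (2/825)^2 = +1. Now have (13/825).
13 ≡ 1 (mod 4), so quadratic reciprocity gives (13/825) = (825/13). Reduce: 825 ≡ 6 (mod 13). Now have (6/13).
Factor out 2: 6 = 2·3. Since 13 ≡ 5 (mod 8), (2/13) = -1. Now have -(3/13).
13 ≡ 1 (mod 4), so quadratic reciprocity gives (3/13) = (13/3). Reduce: 13 ≡ 1 (mod 3). Now have -(1/3).
(1/3) = 1. Collecting the sign factors: -1.

-1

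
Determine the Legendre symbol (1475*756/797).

By multiplicativity, (1475·756/797) = (1475/797)·(756/797).
First factor (1475/797):
(1475/797)
  = (678/797)    [1475 ≡ 678 mod 797]
  = -(339/797)    [797 ≡ 5 mod 8 ⇒ (2/797) = -1]
  = -(797/339)    [QR: 797 ≡ 1 mod 4, sign kept]
  = -(119/339)    [797 ≡ 119 mod 339]
  = (339/119)    [QR: both ≡ 3 mod 4, sign flips]
  = (101/119)    [339 ≡ 101 mod 119]
  = (119/101)    [QR: 101 ≡ 1 mod 4, sign kept]
  = (18/101)    [119 ≡ 18 mod 101]
  = -(9/101)    [101 ≡ 5 mod 8 ⇒ (2/101) = -1]
  = -(101/9)    [QR: 9 ≡ 1 mod 4, sign kept]
  = -(2/9)    [101 ≡ 2 mod 9]
  = -(1/9)    [9 ≡ 1 mod 8 ⇒ (2/9) = +1]
  = -1    [(1/9) = 1]
Second factor (756/797):
(756/797)
  = (189/797)    [797 ≡ 5 mod 8 ⇒ (2/797)^2 = +1]
  = (797/189)    [QR: 189 ≡ 1 mod 4, sign kept]
  = (41/189)    [797 ≡ 41 mod 189]
  = (189/41)    [QR: 41 ≡ 1 mod 4, sign kept]
  = (25/41)    [189 ≡ 25 mod 41]
  = (41/25)    [QR: 25 ≡ 1 mod 4, sign kept]
  = (16/25)    [41 ≡ 16 mod 25]
  = (1/25)    [25 ≡ 1 mod 8 ⇒ (2/25)^4 = +1]
  = 1    [(1/25) = 1]
Product: (-1)·(1) = -1.

-1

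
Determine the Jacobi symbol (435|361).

(435|361)
  = (74|361)    [435 ≡ 74 mod 361]
  = (37|361)    [361 ≡ 1 mod 8 ⇒ (2|361) = +1]
  = (361|37)    [QR: 37 ≡ 1 mod 4, sign kept]
  = (28|37)    [361 ≡ 28 mod 37]
  = (7|37)    [37 ≡ 5 mod 8 ⇒ (2|37)^2 = +1]
  = (37|7)    [QR: 37 ≡ 1 mod 4, sign kept]
  = (2|7)    [37 ≡ 2 mod 7]
  = (1|7)    [7 ≡ 7 mod 8 ⇒ (2|7) = +1]
  = 1    [(1|7) = 1]

1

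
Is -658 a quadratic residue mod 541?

(-658/541)
  = (658/541)    [541 ≡ 1 mod 4 ⇒ (-1/541) = +1]
  = (117/541)    [658 ≡ 117 mod 541]
  = (541/117)    [QR: 117 ≡ 1 mod 4, sign kept]
  = (73/117)    [541 ≡ 73 mod 117]
  = (117/73)    [QR: 73 ≡ 1 mod 4, sign kept]
  = (44/73)    [117 ≡ 44 mod 73]
  = (11/73)    [73 ≡ 1 mod 8 ⇒ (2/73)^2 = +1]
  = (73/11)    [QR: 73 ≡ 1 mod 4, sign kept]
  = (7/11)    [73 ≡ 7 mod 11]
  = -(11/7)    [QR: both ≡ 3 mod 4, sign flips]
  = -(4/7)    [11 ≡ 4 mod 7]
  = -(1/7)    [7 ≡ 7 mod 8 ⇒ (2/7)^2 = +1]
  = -1    [(1/7) = 1]
The Legendre symbol is -1, so x^2 ≡ -658 (mod 541) has no solution.

no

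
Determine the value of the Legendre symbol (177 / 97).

Reduce the numerator: 177 ≡ 80 (mod 97), so (177 / 97) = (80 / 97).
Factor out 2: 80 = 2^4·5. Since 97 ≡ 1 (mod 8), (2 / 97) = +1, and (2 / 97)^4 = +1. Now have (5 / 97).
5 ≡ 1 (mod 4), so quadratic reciprocity gives (5 / 97) = (97 / 5). Reduce: 97 ≡ 2 (mod 5). Now have (2 / 5).
Factor out 2: 2 = 2. Since 5 ≡ 5 (mod 8), (2 / 5) = -1. Now have -(1 / 5).
(1 / 5) = 1. Collecting the sign factors: -1.

-1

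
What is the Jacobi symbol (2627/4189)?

4189 ≡ 1 (mod 4), so quadratic reciprocity gives (2627/4189) = (4189/2627). Reduce: 4189 ≡ 1562 (mod 2627). Now have (1562/2627).
Factor out 2: 1562 = 2·781. Since 2627 ≡ 3 (mod 8), (2/2627) = -1. Now have -(781/2627).
781 ≡ 1 (mod 4), so quadratic reciprocity gives (781/2627) = (2627/781). Reduce: 2627 ≡ 284 (mod 781). Now have -(284/781).
Factor out 2: 284 = 2^2·71. Since 781 ≡ 5 (mod 8), (2/781) = -1, and (2/781)^2 = +1. Now have -(71/781).
781 ≡ 1 (mod 4), so quadratic reciprocity gives (71/781) = (781/71). Reduce: 781 ≡ 0 (mod 71). Now have -(0/71).
The numerator is now 0 with denominator 71 > 1: the symbol is 0.

0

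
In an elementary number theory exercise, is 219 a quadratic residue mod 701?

yes

(219/701)
  = (701/219)    [QR: 701 ≡ 1 mod 4, sign kept]
  = (44/219)    [701 ≡ 44 mod 219]
  = (11/219)    [219 ≡ 3 mod 8 ⇒ (2/219)^2 = +1]
  = -(219/11)    [QR: both ≡ 3 mod 4, sign flips]
  = -(10/11)    [219 ≡ 10 mod 11]
  = (5/11)    [11 ≡ 3 mod 8 ⇒ (2/11) = -1]
  = (11/5)    [QR: 5 ≡ 1 mod 4, sign kept]
  = (1/5)    [11 ≡ 1 mod 5]
  = 1    [(1/5) = 1]
The Legendre symbol is 1, so x^2 ≡ 219 (mod 701) has solution.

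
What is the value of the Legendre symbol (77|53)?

(77|53)
  = (24|53)    [77 ≡ 24 mod 53]
  = -(3|53)    [53 ≡ 5 mod 8 ⇒ (2|53)^3 = -1]
  = -(53|3)    [QR: 53 ≡ 1 mod 4, sign kept]
  = -(2|3)    [53 ≡ 2 mod 3]
  = (1|3)    [3 ≡ 3 mod 8 ⇒ (2|3) = -1]
  = 1    [(1|3) = 1]

1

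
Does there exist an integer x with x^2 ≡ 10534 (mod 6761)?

yes

Reduce the numerator: 10534 ≡ 3773 (mod 6761), so (10534/6761) = (3773/6761).
3773 ≡ 1 (mod 4), so quadratic reciprocity gives (3773/6761) = (6761/3773). Reduce: 6761 ≡ 2988 (mod 3773). Now have (2988/3773).
Factor out 2: 2988 = 2^2·747. Since 3773 ≡ 5 (mod 8), (2/3773) = -1, and (2/3773)^2 = +1. Now have (747/3773).
3773 ≡ 1 (mod 4), so quadratic reciprocity gives (747/3773) = (3773/747). Reduce: 3773 ≡ 38 (mod 747). Now have (38/747).
Factor out 2: 38 = 2·19. Since 747 ≡ 3 (mod 8), (2/747) = -1. Now have -(19/747).
Both 19 ≡ 3 and 747 ≡ 3 (mod 4), so reciprocity gives (19/747) = -(747/19). Reduce: 747 ≡ 6 (mod 19). Now have (6/19).
Factor out 2: 6 = 2·3. Since 19 ≡ 3 (mod 8), (2/19) = -1. Now have -(3/19).
Both 3 ≡ 3 and 19 ≡ 3 (mod 4), so reciprocity gives (3/19) = -(19/3). Reduce: 19 ≡ 1 (mod 3). Now have (1/3).
(1/3) = 1. Collecting the sign factors: 1.
(10534/6761) = 1, and 6761 is prime, so 10534 is a quadratic residue mod 6761.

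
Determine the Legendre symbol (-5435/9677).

-1

Reduce the numerator: -5435 ≡ 4242 (mod 9677), so (-5435/9677) = (4242/9677).
Factor out 2: 4242 = 2·2121. Since 9677 ≡ 5 (mod 8), (2/9677) = -1. Now have -(2121/9677).
2121 ≡ 1 (mod 4), so quadratic reciprocity gives (2121/9677) = (9677/2121). Reduce: 9677 ≡ 1193 (mod 2121). Now have -(1193/2121).
1193 ≡ 1 (mod 4), so quadratic reciprocity gives (1193/2121) = (2121/1193). Reduce: 2121 ≡ 928 (mod 1193). Now have -(928/1193).
Factor out 2: 928 = 2^5·29. Since 1193 ≡ 1 (mod 8), (2/1193) = +1, and (2/1193)^5 = +1. Now have -(29/1193).
29 ≡ 1 (mod 4), so quadratic reciprocity gives (29/1193) = (1193/29). Reduce: 1193 ≡ 4 (mod 29). Now have -(4/29).
Factor out 2: 4 = 2^2. Since 29 ≡ 5 (mod 8), (2/29) = -1, and (2/29)^2 = +1. Now have -(1/29).
(1/29) = 1. Collecting the sign factors: -1.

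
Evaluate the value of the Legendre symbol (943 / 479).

-1

Reduce the numerator: 943 ≡ 464 (mod 479), so (943 / 479) = (464 / 479).
Factor out 2: 464 = 2^4·29. Since 479 ≡ 7 (mod 8), (2 / 479) = +1, and (2 / 479)^4 = +1. Now have (29 / 479).
29 ≡ 1 (mod 4), so quadratic reciprocity gives (29 / 479) = (479 / 29). Reduce: 479 ≡ 15 (mod 29). Now have (15 / 29).
29 ≡ 1 (mod 4), so quadratic reciprocity gives (15 / 29) = (29 / 15). Reduce: 29 ≡ 14 (mod 15). Now have (14 / 15).
Factor out 2: 14 = 2·7. Since 15 ≡ 7 (mod 8), (2 / 15) = +1. Now have (7 / 15).
Both 7 ≡ 3 and 15 ≡ 3 (mod 4), so reciprocity gives (7 / 15) = -(15 / 7). Reduce: 15 ≡ 1 (mod 7). Now have -(1 / 7).
(1 / 7) = 1. Collecting the sign factors: -1.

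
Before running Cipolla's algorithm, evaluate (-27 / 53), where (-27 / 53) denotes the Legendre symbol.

Reduce the numerator: -27 ≡ 26 (mod 53), so (-27 / 53) = (26 / 53).
Factor out 2: 26 = 2·13. Since 53 ≡ 5 (mod 8), (2 / 53) = -1. Now have -(13 / 53).
13 ≡ 1 (mod 4), so quadratic reciprocity gives (13 / 53) = (53 / 13). Reduce: 53 ≡ 1 (mod 13). Now have -(1 / 13).
(1 / 13) = 1. Collecting the sign factors: -1.

-1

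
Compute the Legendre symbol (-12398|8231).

Reduce the numerator: -12398 ≡ 4064 (mod 8231), so (-12398|8231) = (4064|8231).
Factor out 2: 4064 = 2^5·127. Since 8231 ≡ 7 (mod 8), (2|8231) = +1, and (2|8231)^5 = +1. Now have (127|8231).
Both 127 ≡ 3 and 8231 ≡ 3 (mod 4), so reciprocity gives (127|8231) = -(8231|127). Reduce: 8231 ≡ 103 (mod 127). Now have -(103|127).
Both 103 ≡ 3 and 127 ≡ 3 (mod 4), so reciprocity gives (103|127) = -(127|103). Reduce: 127 ≡ 24 (mod 103). Now have (24|103).
Factor out 2: 24 = 2^3·3. Since 103 ≡ 7 (mod 8), (2|103) = +1, and (2|103)^3 = +1. Now have (3|103).
Both 3 ≡ 3 and 103 ≡ 3 (mod 4), so reciprocity gives (3|103) = -(103|3). Reduce: 103 ≡ 1 (mod 3). Now have -(1|3).
(1|3) = 1. Collecting the sign factors: -1.

-1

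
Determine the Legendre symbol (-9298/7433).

-1

Pull out -1: (-9298/7433) = (-1/7433)·(9298/7433). Since 7433 ≡ 1 (mod 4), (-1/7433) = +1. Now have (9298/7433).
Reduce the numerator: 9298 ≡ 1865 (mod 7433), so (9298/7433) = (1865/7433).
1865 ≡ 1 (mod 4), so quadratic reciprocity gives (1865/7433) = (7433/1865). Reduce: 7433 ≡ 1838 (mod 1865). Now have (1838/1865).
Factor out 2: 1838 = 2·919. Since 1865 ≡ 1 (mod 8), (2/1865) = +1. Now have (919/1865).
1865 ≡ 1 (mod 4), so quadratic reciprocity gives (919/1865) = (1865/919). Reduce: 1865 ≡ 27 (mod 919). Now have (27/919).
Both 27 ≡ 3 and 919 ≡ 3 (mod 4), so reciprocity gives (27/919) = -(919/27). Reduce: 919 ≡ 1 (mod 27). Now have -(1/27).
(1/27) = 1. Collecting the sign factors: -1.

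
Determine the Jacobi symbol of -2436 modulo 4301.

(-2436 / 4301)
  = (2436 / 4301)    [4301 ≡ 1 mod 4 ⇒ (-1 / 4301) = +1]
  = (609 / 4301)    [4301 ≡ 5 mod 8 ⇒ (2 / 4301)^2 = +1]
  = (4301 / 609)    [QR: 609 ≡ 1 mod 4, sign kept]
  = (38 / 609)    [4301 ≡ 38 mod 609]
  = (19 / 609)    [609 ≡ 1 mod 8 ⇒ (2 / 609) = +1]
  = (609 / 19)    [QR: 609 ≡ 1 mod 4, sign kept]
  = (1 / 19)    [609 ≡ 1 mod 19]
  = 1    [(1 / 19) = 1]

1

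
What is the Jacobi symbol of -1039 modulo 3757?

(-1039|3757)
  = (2718|3757)    [-1039 ≡ 2718 mod 3757]
  = -(1359|3757)    [3757 ≡ 5 mod 8 ⇒ (2|3757) = -1]
  = -(3757|1359)    [QR: 3757 ≡ 1 mod 4, sign kept]
  = -(1039|1359)    [3757 ≡ 1039 mod 1359]
  = (1359|1039)    [QR: both ≡ 3 mod 4, sign flips]
  = (320|1039)    [1359 ≡ 320 mod 1039]
  = (5|1039)    [1039 ≡ 7 mod 8 ⇒ (2|1039)^6 = +1]
  = (1039|5)    [QR: 5 ≡ 1 mod 4, sign kept]
  = (4|5)    [1039 ≡ 4 mod 5]
  = (1|5)    [5 ≡ 5 mod 8 ⇒ (2|5)^2 = +1]
  = 1    [(1|5) = 1]

1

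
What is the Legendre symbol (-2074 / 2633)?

Reduce the numerator: -2074 ≡ 559 (mod 2633), so (-2074 / 2633) = (559 / 2633).
2633 ≡ 1 (mod 4), so quadratic reciprocity gives (559 / 2633) = (2633 / 559). Reduce: 2633 ≡ 397 (mod 559). Now have (397 / 559).
397 ≡ 1 (mod 4), so quadratic reciprocity gives (397 / 559) = (559 / 397). Reduce: 559 ≡ 162 (mod 397). Now have (162 / 397).
Factor out 2: 162 = 2·81. Since 397 ≡ 5 (mod 8), (2 / 397) = -1. Now have -(81 / 397).
81 ≡ 1 (mod 4), so quadratic reciprocity gives (81 / 397) = (397 / 81). Reduce: 397 ≡ 73 (mod 81). Now have -(73 / 81).
73 ≡ 1 (mod 4), so quadratic reciprocity gives (73 / 81) = (81 / 73). Reduce: 81 ≡ 8 (mod 73). Now have -(8 / 73).
Factor out 2: 8 = 2^3. Since 73 ≡ 1 (mod 8), (2 / 73) = +1, and (2 / 73)^3 = +1. Now have -(1 / 73).
(1 / 73) = 1. Collecting the sign factors: -1.

-1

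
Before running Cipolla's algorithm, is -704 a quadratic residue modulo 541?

Pull out -1: (-704/541) = (-1/541)·(704/541). Since 541 ≡ 1 (mod 4), (-1/541) = +1. Now have (704/541).
Reduce the numerator: 704 ≡ 163 (mod 541), so (704/541) = (163/541).
541 ≡ 1 (mod 4), so quadratic reciprocity gives (163/541) = (541/163). Reduce: 541 ≡ 52 (mod 163). Now have (52/163).
Factor out 2: 52 = 2^2·13. Since 163 ≡ 3 (mod 8), (2/163) = -1, and (2/163)^2 = +1. Now have (13/163).
13 ≡ 1 (mod 4), so quadratic reciprocity gives (13/163) = (163/13). Reduce: 163 ≡ 7 (mod 13). Now have (7/13).
13 ≡ 1 (mod 4), so quadratic reciprocity gives (7/13) = (13/7). Reduce: 13 ≡ 6 (mod 7). Now have (6/7).
Factor out 2: 6 = 2·3. Since 7 ≡ 7 (mod 8), (2/7) = +1. Now have (3/7).
Both 3 ≡ 3 and 7 ≡ 3 (mod 4), so reciprocity gives (3/7) = -(7/3). Reduce: 7 ≡ 1 (mod 3). Now have -(1/3).
(1/3) = 1. Collecting the sign factors: -1.
The Legendre symbol is -1, so x^2 ≡ -704 (mod 541) has no solution.

no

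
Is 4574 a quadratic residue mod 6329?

Factor out 2: 4574 = 2·2287. Since 6329 ≡ 1 (mod 8), (2|6329) = +1. Now have (2287|6329).
6329 ≡ 1 (mod 4), so quadratic reciprocity gives (2287|6329) = (6329|2287). Reduce: 6329 ≡ 1755 (mod 2287). Now have (1755|2287).
Both 1755 ≡ 3 and 2287 ≡ 3 (mod 4), so reciprocity gives (1755|2287) = -(2287|1755). Reduce: 2287 ≡ 532 (mod 1755). Now have -(532|1755).
Factor out 2: 532 = 2^2·133. Since 1755 ≡ 3 (mod 8), (2|1755) = -1, and (2|1755)^2 = +1. Now have -(133|1755).
133 ≡ 1 (mod 4), so quadratic reciprocity gives (133|1755) = (1755|133). Reduce: 1755 ≡ 26 (mod 133). Now have -(26|133).
Factor out 2: 26 = 2·13. Since 133 ≡ 5 (mod 8), (2|133) = -1. Now have (13|133).
13 ≡ 1 (mod 4), so quadratic reciprocity gives (13|133) = (133|13). Reduce: 133 ≡ 3 (mod 13). Now have (3|13).
13 ≡ 1 (mod 4), so quadratic reciprocity gives (3|13) = (13|3). Reduce: 13 ≡ 1 (mod 3). Now have (1|3).
(1|3) = 1. Collecting the sign factors: 1.
The Legendre symbol is 1, so x^2 ≡ 4574 (mod 6329) has solution.

yes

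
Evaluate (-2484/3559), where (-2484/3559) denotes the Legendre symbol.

Reduce the numerator: -2484 ≡ 1075 (mod 3559), so (-2484/3559) = (1075/3559).
Both 1075 ≡ 3 and 3559 ≡ 3 (mod 4), so reciprocity gives (1075/3559) = -(3559/1075). Reduce: 3559 ≡ 334 (mod 1075). Now have -(334/1075).
Factor out 2: 334 = 2·167. Since 1075 ≡ 3 (mod 8), (2/1075) = -1. Now have (167/1075).
Both 167 ≡ 3 and 1075 ≡ 3 (mod 4), so reciprocity gives (167/1075) = -(1075/167). Reduce: 1075 ≡ 73 (mod 167). Now have -(73/167).
73 ≡ 1 (mod 4), so quadratic reciprocity gives (73/167) = (167/73). Reduce: 167 ≡ 21 (mod 73). Now have -(21/73).
21 ≡ 1 (mod 4), so quadratic reciprocity gives (21/73) = (73/21). Reduce: 73 ≡ 10 (mod 21). Now have -(10/21).
Factor out 2: 10 = 2·5. Since 21 ≡ 5 (mod 8), (2/21) = -1. Now have (5/21).
5 ≡ 1 (mod 4), so quadratic reciprocity gives (5/21) = (21/5). Reduce: 21 ≡ 1 (mod 5). Now have (1/5).
(1/5) = 1. Collecting the sign factors: 1.

1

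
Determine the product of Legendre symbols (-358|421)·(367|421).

By multiplicativity, (-358·367|421) = (-358|421)·(367|421).
First factor (-358|421):
Reduce the numerator: -358 ≡ 63 (mod 421), so (-358|421) = (63|421).
421 ≡ 1 (mod 4), so quadratic reciprocity gives (63|421) = (421|63). Reduce: 421 ≡ 43 (mod 63). Now have (43|63).
Both 43 ≡ 3 and 63 ≡ 3 (mod 4), so reciprocity gives (43|63) = -(63|43). Reduce: 63 ≡ 20 (mod 43). Now have -(20|43).
Factor out 2: 20 = 2^2·5. Since 43 ≡ 3 (mod 8), (2|43) = -1, and (2|43)^2 = +1. Now have -(5|43).
5 ≡ 1 (mod 4), so quadratic reciprocity gives (5|43) = (43|5). Reduce: 43 ≡ 3 (mod 5). Now have -(3|5).
5 ≡ 1 (mod 4), so quadratic reciprocity gives (3|5) = (5|3). Reduce: 5 ≡ 2 (mod 3). Now have -(2|3).
Factor out 2: 2 = 2. Since 3 ≡ 3 (mod 8), (2|3) = -1. Now have (1|3).
(1|3) = 1. Collecting the sign factors: 1.
Second factor (367|421):
421 ≡ 1 (mod 4), so quadratic reciprocity gives (367|421) = (421|367). Reduce: 421 ≡ 54 (mod 367). Now have (54|367).
Factor out 2: 54 = 2·27. Since 367 ≡ 7 (mod 8), (2|367) = +1. Now have (27|367).
Both 27 ≡ 3 and 367 ≡ 3 (mod 4), so reciprocity gives (27|367) = -(367|27). Reduce: 367 ≡ 16 (mod 27). Now have -(16|27).
Factor out 2: 16 = 2^4. Since 27 ≡ 3 (mod 8), (2|27) = -1, and (2|27)^4 = +1. Now have -(1|27).
(1|27) = 1. Collecting the sign factors: -1.
Product: (1)·(-1) = -1.

-1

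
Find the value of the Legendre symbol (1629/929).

-1

(1629/929)
  = (700/929)    [1629 ≡ 700 mod 929]
  = (175/929)    [929 ≡ 1 mod 8 ⇒ (2/929)^2 = +1]
  = (929/175)    [QR: 929 ≡ 1 mod 4, sign kept]
  = (54/175)    [929 ≡ 54 mod 175]
  = (27/175)    [175 ≡ 7 mod 8 ⇒ (2/175) = +1]
  = -(175/27)    [QR: both ≡ 3 mod 4, sign flips]
  = -(13/27)    [175 ≡ 13 mod 27]
  = -(27/13)    [QR: 13 ≡ 1 mod 4, sign kept]
  = -(1/13)    [27 ≡ 1 mod 13]
  = -1    [(1/13) = 1]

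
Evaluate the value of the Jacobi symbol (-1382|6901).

1

(-1382|6901)
  = (5519|6901)    [-1382 ≡ 5519 mod 6901]
  = (6901|5519)    [QR: 6901 ≡ 1 mod 4, sign kept]
  = (1382|5519)    [6901 ≡ 1382 mod 5519]
  = (691|5519)    [5519 ≡ 7 mod 8 ⇒ (2|5519) = +1]
  = -(5519|691)    [QR: both ≡ 3 mod 4, sign flips]
  = -(682|691)    [5519 ≡ 682 mod 691]
  = (341|691)    [691 ≡ 3 mod 8 ⇒ (2|691) = -1]
  = (691|341)    [QR: 341 ≡ 1 mod 4, sign kept]
  = (9|341)    [691 ≡ 9 mod 341]
  = (341|9)    [QR: 9 ≡ 1 mod 4, sign kept]
  = (8|9)    [341 ≡ 8 mod 9]
  = (1|9)    [9 ≡ 1 mod 8 ⇒ (2|9)^3 = +1]
  = 1    [(1|9) = 1]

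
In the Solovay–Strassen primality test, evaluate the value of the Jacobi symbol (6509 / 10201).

6509 ≡ 1 (mod 4), so quadratic reciprocity gives (6509 / 10201) = (10201 / 6509). Reduce: 10201 ≡ 3692 (mod 6509). Now have (3692 / 6509).
Factor out 2: 3692 = 2^2·923. Since 6509 ≡ 5 (mod 8), (2 / 6509) = -1, and (2 / 6509)^2 = +1. Now have (923 / 6509).
6509 ≡ 1 (mod 4), so quadratic reciprocity gives (923 / 6509) = (6509 / 923). Reduce: 6509 ≡ 48 (mod 923). Now have (48 / 923).
Factor out 2: 48 = 2^4·3. Since 923 ≡ 3 (mod 8), (2 / 923) = -1, and (2 / 923)^4 = +1. Now have (3 / 923).
Both 3 ≡ 3 and 923 ≡ 3 (mod 4), so reciprocity gives (3 / 923) = -(923 / 3). Reduce: 923 ≡ 2 (mod 3). Now have -(2 / 3).
Factor out 2: 2 = 2. Since 3 ≡ 3 (mod 8), (2 / 3) = -1. Now have (1 / 3).
(1 / 3) = 1. Collecting the sign factors: 1.

1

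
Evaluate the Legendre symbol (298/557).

Factor out 2: 298 = 2·149. Since 557 ≡ 5 (mod 8), (2/557) = -1. Now have -(149/557).
149 ≡ 1 (mod 4), so quadratic reciprocity gives (149/557) = (557/149). Reduce: 557 ≡ 110 (mod 149). Now have -(110/149).
Factor out 2: 110 = 2·55. Since 149 ≡ 5 (mod 8), (2/149) = -1. Now have (55/149).
149 ≡ 1 (mod 4), so quadratic reciprocity gives (55/149) = (149/55). Reduce: 149 ≡ 39 (mod 55). Now have (39/55).
Both 39 ≡ 3 and 55 ≡ 3 (mod 4), so reciprocity gives (39/55) = -(55/39). Reduce: 55 ≡ 16 (mod 39). Now have -(16/39).
Factor out 2: 16 = 2^4. Since 39 ≡ 7 (mod 8), (2/39) = +1, and (2/39)^4 = +1. Now have -(1/39).
(1/39) = 1. Collecting the sign factors: -1.

-1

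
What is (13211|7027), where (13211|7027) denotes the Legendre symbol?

(13211|7027)
  = (6184|7027)    [13211 ≡ 6184 mod 7027]
  = -(773|7027)    [7027 ≡ 3 mod 8 ⇒ (2|7027)^3 = -1]
  = -(7027|773)    [QR: 773 ≡ 1 mod 4, sign kept]
  = -(70|773)    [7027 ≡ 70 mod 773]
  = (35|773)    [773 ≡ 5 mod 8 ⇒ (2|773) = -1]
  = (773|35)    [QR: 773 ≡ 1 mod 4, sign kept]
  = (3|35)    [773 ≡ 3 mod 35]
  = -(35|3)    [QR: both ≡ 3 mod 4, sign flips]
  = -(2|3)    [35 ≡ 2 mod 3]
  = (1|3)    [3 ≡ 3 mod 8 ⇒ (2|3) = -1]
  = 1    [(1|3) = 1]

1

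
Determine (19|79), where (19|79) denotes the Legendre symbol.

1

(19|79)
  = -(79|19)    [QR: both ≡ 3 mod 4, sign flips]
  = -(3|19)    [79 ≡ 3 mod 19]
  = (19|3)    [QR: both ≡ 3 mod 4, sign flips]
  = (1|3)    [19 ≡ 1 mod 3]
  = 1    [(1|3) = 1]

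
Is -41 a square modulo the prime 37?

yes

Pull out -1: (-41|37) = (-1|37)·(41|37). Since 37 ≡ 1 (mod 4), (-1|37) = +1. Now have (41|37).
Reduce the numerator: 41 ≡ 4 (mod 37), so (41|37) = (4|37).
Factor out 2: 4 = 2^2. Since 37 ≡ 5 (mod 8), (2|37) = -1, and (2|37)^2 = +1. Now have (1|37).
(1|37) = 1. Collecting the sign factors: 1.
(-41|37) = 1, and 37 is prime, so -41 is a quadratic residue mod 37.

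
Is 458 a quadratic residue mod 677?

Factor out 2: 458 = 2·229. Since 677 ≡ 5 (mod 8), (2/677) = -1. Now have -(229/677).
229 ≡ 1 (mod 4), so quadratic reciprocity gives (229/677) = (677/229). Reduce: 677 ≡ 219 (mod 229). Now have -(219/229).
229 ≡ 1 (mod 4), so quadratic reciprocity gives (219/229) = (229/219). Reduce: 229 ≡ 10 (mod 219). Now have -(10/219).
Factor out 2: 10 = 2·5. Since 219 ≡ 3 (mod 8), (2/219) = -1. Now have (5/219).
5 ≡ 1 (mod 4), so quadratic reciprocity gives (5/219) = (219/5). Reduce: 219 ≡ 4 (mod 5). Now have (4/5).
Factor out 2: 4 = 2^2. Since 5 ≡ 5 (mod 8), (2/5) = -1, and (2/5)^2 = +1. Now have (1/5).
(1/5) = 1. Collecting the sign factors: 1.
(458/677) = 1, and 677 is prime, so 458 is a quadratic residue mod 677.

yes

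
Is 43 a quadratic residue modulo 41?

yes

(43/41)
  = (2/41)    [43 ≡ 2 mod 41]
  = (1/41)    [41 ≡ 1 mod 8 ⇒ (2/41) = +1]
  = 1    [(1/41) = 1]
(43/41) = 1, and 41 is prime, so 43 is a quadratic residue mod 41.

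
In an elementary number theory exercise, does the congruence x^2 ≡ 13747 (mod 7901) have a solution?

yes

(13747/7901)
  = (5846/7901)    [13747 ≡ 5846 mod 7901]
  = -(2923/7901)    [7901 ≡ 5 mod 8 ⇒ (2/7901) = -1]
  = -(7901/2923)    [QR: 7901 ≡ 1 mod 4, sign kept]
  = -(2055/2923)    [7901 ≡ 2055 mod 2923]
  = (2923/2055)    [QR: both ≡ 3 mod 4, sign flips]
  = (868/2055)    [2923 ≡ 868 mod 2055]
  = (217/2055)    [2055 ≡ 7 mod 8 ⇒ (2/2055)^2 = +1]
  = (2055/217)    [QR: 217 ≡ 1 mod 4, sign kept]
  = (102/217)    [2055 ≡ 102 mod 217]
  = (51/217)    [217 ≡ 1 mod 8 ⇒ (2/217) = +1]
  = (217/51)    [QR: 217 ≡ 1 mod 4, sign kept]
  = (13/51)    [217 ≡ 13 mod 51]
  = (51/13)    [QR: 13 ≡ 1 mod 4, sign kept]
  = (12/13)    [51 ≡ 12 mod 13]
  = (3/13)    [13 ≡ 5 mod 8 ⇒ (2/13)^2 = +1]
  = (13/3)    [QR: 13 ≡ 1 mod 4, sign kept]
  = (1/3)    [13 ≡ 1 mod 3]
  = 1    [(1/3) = 1]
The Legendre symbol is 1, so x^2 ≡ 13747 (mod 7901) has solution.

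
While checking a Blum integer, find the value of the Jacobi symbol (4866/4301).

(4866/4301)
  = (565/4301)    [4866 ≡ 565 mod 4301]
  = (4301/565)    [QR: 565 ≡ 1 mod 4, sign kept]
  = (346/565)    [4301 ≡ 346 mod 565]
  = -(173/565)    [565 ≡ 5 mod 8 ⇒ (2/565) = -1]
  = -(565/173)    [QR: 173 ≡ 1 mod 4, sign kept]
  = -(46/173)    [565 ≡ 46 mod 173]
  = (23/173)    [173 ≡ 5 mod 8 ⇒ (2/173) = -1]
  = (173/23)    [QR: 173 ≡ 1 mod 4, sign kept]
  = (12/23)    [173 ≡ 12 mod 23]
  = (3/23)    [23 ≡ 7 mod 8 ⇒ (2/23)^2 = +1]
  = -(23/3)    [QR: both ≡ 3 mod 4, sign flips]
  = -(2/3)    [23 ≡ 2 mod 3]
  = (1/3)    [3 ≡ 3 mod 8 ⇒ (2/3) = -1]
  = 1    [(1/3) = 1]

1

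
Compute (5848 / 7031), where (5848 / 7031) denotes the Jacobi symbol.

Factor out 2: 5848 = 2^3·731. Since 7031 ≡ 7 (mod 8), (2 / 7031) = +1, and (2 / 7031)^3 = +1. Now have (731 / 7031).
Both 731 ≡ 3 and 7031 ≡ 3 (mod 4), so reciprocity gives (731 / 7031) = -(7031 / 731). Reduce: 7031 ≡ 452 (mod 731). Now have -(452 / 731).
Factor out 2: 452 = 2^2·113. Since 731 ≡ 3 (mod 8), (2 / 731) = -1, and (2 / 731)^2 = +1. Now have -(113 / 731).
113 ≡ 1 (mod 4), so quadratic reciprocity gives (113 / 731) = (731 / 113). Reduce: 731 ≡ 53 (mod 113). Now have -(53 / 113).
53 ≡ 1 (mod 4), so quadratic reciprocity gives (53 / 113) = (113 / 53). Reduce: 113 ≡ 7 (mod 53). Now have -(7 / 53).
53 ≡ 1 (mod 4), so quadratic reciprocity gives (7 / 53) = (53 / 7). Reduce: 53 ≡ 4 (mod 7). Now have -(4 / 7).
Factor out 2: 4 = 2^2. Since 7 ≡ 7 (mod 8), (2 / 7) = +1, and (2 / 7)^2 = +1. Now have -(1 / 7).
(1 / 7) = 1. Collecting the sign factors: -1.

-1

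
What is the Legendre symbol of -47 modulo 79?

1

(-47|79)
  = (32|79)    [-47 ≡ 32 mod 79]
  = (1|79)    [79 ≡ 7 mod 8 ⇒ (2|79)^5 = +1]
  = 1    [(1|79) = 1]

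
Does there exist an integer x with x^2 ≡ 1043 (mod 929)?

(1043|929)
  = (114|929)    [1043 ≡ 114 mod 929]
  = (57|929)    [929 ≡ 1 mod 8 ⇒ (2|929) = +1]
  = (929|57)    [QR: 57 ≡ 1 mod 4, sign kept]
  = (17|57)    [929 ≡ 17 mod 57]
  = (57|17)    [QR: 17 ≡ 1 mod 4, sign kept]
  = (6|17)    [57 ≡ 6 mod 17]
  = (3|17)    [17 ≡ 1 mod 8 ⇒ (2|17) = +1]
  = (17|3)    [QR: 17 ≡ 1 mod 4, sign kept]
  = (2|3)    [17 ≡ 2 mod 3]
  = -(1|3)    [3 ≡ 3 mod 8 ⇒ (2|3) = -1]
  = -1    [(1|3) = 1]
(1043|929) = -1, and 929 is prime, so 1043 is not a quadratic residue mod 929.

no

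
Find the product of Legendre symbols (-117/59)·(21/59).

1

By multiplicativity, (-117·21/59) = (-117/59)·(21/59).
First factor (-117/59):
(-117/59)
  = (1/59)    [-117 ≡ 1 mod 59]
  = 1    [(1/59) = 1]
Second factor (21/59):
(21/59)
  = (59/21)    [QR: 21 ≡ 1 mod 4, sign kept]
  = (17/21)    [59 ≡ 17 mod 21]
  = (21/17)    [QR: 17 ≡ 1 mod 4, sign kept]
  = (4/17)    [21 ≡ 4 mod 17]
  = (1/17)    [17 ≡ 1 mod 8 ⇒ (2/17)^2 = +1]
  = 1    [(1/17) = 1]
Product: (1)·(1) = 1.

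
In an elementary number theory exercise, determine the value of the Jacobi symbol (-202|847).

Reduce the numerator: -202 ≡ 645 (mod 847), so (-202|847) = (645|847).
645 ≡ 1 (mod 4), so quadratic reciprocity gives (645|847) = (847|645). Reduce: 847 ≡ 202 (mod 645). Now have (202|645).
Factor out 2: 202 = 2·101. Since 645 ≡ 5 (mod 8), (2|645) = -1. Now have -(101|645).
101 ≡ 1 (mod 4), so quadratic reciprocity gives (101|645) = (645|101). Reduce: 645 ≡ 39 (mod 101). Now have -(39|101).
101 ≡ 1 (mod 4), so quadratic reciprocity gives (39|101) = (101|39). Reduce: 101 ≡ 23 (mod 39). Now have -(23|39).
Both 23 ≡ 3 and 39 ≡ 3 (mod 4), so reciprocity gives (23|39) = -(39|23). Reduce: 39 ≡ 16 (mod 23). Now have (16|23).
Factor out 2: 16 = 2^4. Since 23 ≡ 7 (mod 8), (2|23) = +1, and (2|23)^4 = +1. Now have (1|23).
(1|23) = 1. Collecting the sign factors: 1.

1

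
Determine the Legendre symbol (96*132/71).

By multiplicativity, (96·132/71) = (96/71)·(132/71).
First factor (96/71):
Reduce the numerator: 96 ≡ 25 (mod 71), so (96/71) = (25/71).
25 ≡ 1 (mod 4), so quadratic reciprocity gives (25/71) = (71/25). Reduce: 71 ≡ 21 (mod 25). Now have (21/25).
21 ≡ 1 (mod 4), so quadratic reciprocity gives (21/25) = (25/21). Reduce: 25 ≡ 4 (mod 21). Now have (4/21).
Factor out 2: 4 = 2^2. Since 21 ≡ 5 (mod 8), (2/21) = -1, and (2/21)^2 = +1. Now have (1/21).
(1/21) = 1. Collecting the sign factors: 1.
Second factor (132/71):
Reduce the numerator: 132 ≡ 61 (mod 71), so (132/71) = (61/71).
61 ≡ 1 (mod 4), so quadratic reciprocity gives (61/71) = (71/61). Reduce: 71 ≡ 10 (mod 61). Now have (10/61).
Factor out 2: 10 = 2·5. Since 61 ≡ 5 (mod 8), (2/61) = -1. Now have -(5/61).
5 ≡ 1 (mod 4), so quadratic reciprocity gives (5/61) = (61/5). Reduce: 61 ≡ 1 (mod 5). Now have -(1/5).
(1/5) = 1. Collecting the sign factors: -1.
Product: (1)·(-1) = -1.

-1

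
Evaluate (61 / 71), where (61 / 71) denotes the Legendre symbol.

-1

61 ≡ 1 (mod 4), so quadratic reciprocity gives (61 / 71) = (71 / 61). Reduce: 71 ≡ 10 (mod 61). Now have (10 / 61).
Factor out 2: 10 = 2·5. Since 61 ≡ 5 (mod 8), (2 / 61) = -1. Now have -(5 / 61).
5 ≡ 1 (mod 4), so quadratic reciprocity gives (5 / 61) = (61 / 5). Reduce: 61 ≡ 1 (mod 5). Now have -(1 / 5).
(1 / 5) = 1. Collecting the sign factors: -1.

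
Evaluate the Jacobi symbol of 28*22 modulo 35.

By multiplicativity, (28·22 / 35) = (28 / 35)·(22 / 35).
First factor (28 / 35):
Factor out 2: 28 = 2^2·7. Since 35 ≡ 3 (mod 8), (2 / 35) = -1, and (2 / 35)^2 = +1. Now have (7 / 35).
Both 7 ≡ 3 and 35 ≡ 3 (mod 4), so reciprocity gives (7 / 35) = -(35 / 7). Reduce: 35 ≡ 0 (mod 7). Now have -(0 / 7).
The numerator is now 0 with denominator 7 > 1: the symbol is 0.
Second factor (22 / 35):
Factor out 2: 22 = 2·11. Since 35 ≡ 3 (mod 8), (2 / 35) = -1. Now have -(11 / 35).
Both 11 ≡ 3 and 35 ≡ 3 (mod 4), so reciprocity gives (11 / 35) = -(35 / 11). Reduce: 35 ≡ 2 (mod 11). Now have (2 / 11).
Factor out 2: 2 = 2. Since 11 ≡ 3 (mod 8), (2 / 11) = -1. Now have -(1 / 11).
(1 / 11) = 1. Collecting the sign factors: -1.
Product: (0)·(-1) = 0.

0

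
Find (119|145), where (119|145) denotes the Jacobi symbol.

(119|145)
  = (145|119)    [QR: 145 ≡ 1 mod 4, sign kept]
  = (26|119)    [145 ≡ 26 mod 119]
  = (13|119)    [119 ≡ 7 mod 8 ⇒ (2|119) = +1]
  = (119|13)    [QR: 13 ≡ 1 mod 4, sign kept]
  = (2|13)    [119 ≡ 2 mod 13]
  = -(1|13)    [13 ≡ 5 mod 8 ⇒ (2|13) = -1]
  = -1    [(1|13) = 1]

-1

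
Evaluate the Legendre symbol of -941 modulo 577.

(-941/577)
  = (213/577)    [-941 ≡ 213 mod 577]
  = (577/213)    [QR: 213 ≡ 1 mod 4, sign kept]
  = (151/213)    [577 ≡ 151 mod 213]
  = (213/151)    [QR: 213 ≡ 1 mod 4, sign kept]
  = (62/151)    [213 ≡ 62 mod 151]
  = (31/151)    [151 ≡ 7 mod 8 ⇒ (2/151) = +1]
  = -(151/31)    [QR: both ≡ 3 mod 4, sign flips]
  = -(27/31)    [151 ≡ 27 mod 31]
  = (31/27)    [QR: both ≡ 3 mod 4, sign flips]
  = (4/27)    [31 ≡ 4 mod 27]
  = (1/27)    [27 ≡ 3 mod 8 ⇒ (2/27)^2 = +1]
  = 1    [(1/27) = 1]

1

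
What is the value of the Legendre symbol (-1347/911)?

Reduce the numerator: -1347 ≡ 475 (mod 911), so (-1347/911) = (475/911).
Both 475 ≡ 3 and 911 ≡ 3 (mod 4), so reciprocity gives (475/911) = -(911/475). Reduce: 911 ≡ 436 (mod 475). Now have -(436/475).
Factor out 2: 436 = 2^2·109. Since 475 ≡ 3 (mod 8), (2/475) = -1, and (2/475)^2 = +1. Now have -(109/475).
109 ≡ 1 (mod 4), so quadratic reciprocity gives (109/475) = (475/109). Reduce: 475 ≡ 39 (mod 109). Now have -(39/109).
109 ≡ 1 (mod 4), so quadratic reciprocity gives (39/109) = (109/39). Reduce: 109 ≡ 31 (mod 39). Now have -(31/39).
Both 31 ≡ 3 and 39 ≡ 3 (mod 4), so reciprocity gives (31/39) = -(39/31). Reduce: 39 ≡ 8 (mod 31). Now have (8/31).
Factor out 2: 8 = 2^3. Since 31 ≡ 7 (mod 8), (2/31) = +1, and (2/31)^3 = +1. Now have (1/31).
(1/31) = 1. Collecting the sign factors: 1.

1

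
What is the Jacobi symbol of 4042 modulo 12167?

-1

Factor out 2: 4042 = 2·2021. Since 12167 ≡ 7 (mod 8), (2 / 12167) = +1. Now have (2021 / 12167).
2021 ≡ 1 (mod 4), so quadratic reciprocity gives (2021 / 12167) = (12167 / 2021). Reduce: 12167 ≡ 41 (mod 2021). Now have (41 / 2021).
41 ≡ 1 (mod 4), so quadratic reciprocity gives (41 / 2021) = (2021 / 41). Reduce: 2021 ≡ 12 (mod 41). Now have (12 / 41).
Factor out 2: 12 = 2^2·3. Since 41 ≡ 1 (mod 8), (2 / 41) = +1, and (2 / 41)^2 = +1. Now have (3 / 41).
41 ≡ 1 (mod 4), so quadratic reciprocity gives (3 / 41) = (41 / 3). Reduce: 41 ≡ 2 (mod 3). Now have (2 / 3).
Factor out 2: 2 = 2. Since 3 ≡ 3 (mod 8), (2 / 3) = -1. Now have -(1 / 3).
(1 / 3) = 1. Collecting the sign factors: -1.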